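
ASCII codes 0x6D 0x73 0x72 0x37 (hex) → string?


Codes (hex): 0x6D 0x73 0x72 0x37
Per-code ASCII lookup:
  0x6D = 109  (range 97-122: lowercase, 109 - 97 = 12) → 'm'
  0x73 = 115  (range 97-122: lowercase, 115 - 97 = 18) → 's'
  0x72 = 114  (range 97-122: lowercase, 114 - 97 = 17) → 'r'
  0x37 = 55  (range 48-57: digits, 55 - 48 = 7) → '7'
= 'msr7'


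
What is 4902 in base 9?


Divide by 9 repeatedly:
4902 ÷ 9 = 544 remainder 6
544 ÷ 9 = 60 remainder 4
60 ÷ 9 = 6 remainder 6
6 ÷ 9 = 0 remainder 6
Reading remainders bottom-up:
= 6646


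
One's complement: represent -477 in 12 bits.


Original: 000111011101
Invert all bits:
  bit 0: 0 → 1
  bit 1: 0 → 1
  bit 2: 0 → 1
  bit 3: 1 → 0
  bit 4: 1 → 0
  bit 5: 1 → 0
  bit 6: 0 → 1
  bit 7: 1 → 0
  bit 8: 1 → 0
  bit 9: 1 → 0
  bit 10: 0 → 1
  bit 11: 1 → 0
= 111000100010


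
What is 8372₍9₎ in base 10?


Positional values (base 9):
  2 × 9^0 = 2 × 1 = 2
  7 × 9^1 = 7 × 9 = 63
  3 × 9^2 = 3 × 81 = 243
  8 × 9^3 = 8 × 729 = 5832
Sum = 2 + 63 + 243 + 5832
= 6140


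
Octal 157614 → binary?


Each octal digit → 3 binary bits:
  1 = 001
  5 = 101
  7 = 111
  6 = 110
  1 = 001
  4 = 100
Concatenate: 001 101 111 110 001 100
= 001101111110001100


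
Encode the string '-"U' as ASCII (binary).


String: '-"U'  (3 characters)
Per-character ASCII lookup:
  '-': special character: '-' = 45 → 101101
  '"': special character: '"' = 34 → 100010
  'U': uppercase starts at 65: 'U' = 65 + 20 = 85 → 1010101
= 101101 100010 1010101


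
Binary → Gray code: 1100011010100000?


Binary: 1100011010100000
Gray code: G = B XOR (B >> 1)
B >> 1 = 0110001101010000
1100011010100000 XOR 0110001101010000:
  1 XOR 0 = 1
  1 XOR 1 = 0
  0 XOR 1 = 1
  0 XOR 0 = 0
  0 XOR 0 = 0
  1 XOR 0 = 1
  1 XOR 1 = 0
  0 XOR 1 = 1
  1 XOR 0 = 1
  0 XOR 1 = 1
  1 XOR 0 = 1
  0 XOR 1 = 1
  0 XOR 0 = 0
  0 XOR 0 = 0
  0 XOR 0 = 0
  0 XOR 0 = 0
= 1010010111110000


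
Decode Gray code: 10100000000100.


Gray code: 10100000000100
MSB stays the same: 1
Each subsequent bit = prev_binary XOR current_gray:
  B[1] = 1 XOR 0 = 1
  B[2] = 1 XOR 1 = 0
  B[3] = 0 XOR 0 = 0
  B[4] = 0 XOR 0 = 0
  B[5] = 0 XOR 0 = 0
  B[6] = 0 XOR 0 = 0
  B[7] = 0 XOR 0 = 0
  B[8] = 0 XOR 0 = 0
  B[9] = 0 XOR 0 = 0
  B[10] = 0 XOR 0 = 0
  B[11] = 0 XOR 1 = 1
  B[12] = 1 XOR 0 = 1
  B[13] = 1 XOR 0 = 1
= 11000000000111 (12295 decimal)


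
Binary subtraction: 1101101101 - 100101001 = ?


Align and subtract column by column (LSB to MSB, borrowing when needed):
  1101101101
- 0100101001
  ----------
  col 0: (1 - 0 borrow-in) - 1 → 1 - 1 = 0, borrow out 0
  col 1: (0 - 0 borrow-in) - 0 → 0 - 0 = 0, borrow out 0
  col 2: (1 - 0 borrow-in) - 0 → 1 - 0 = 1, borrow out 0
  col 3: (1 - 0 borrow-in) - 1 → 1 - 1 = 0, borrow out 0
  col 4: (0 - 0 borrow-in) - 0 → 0 - 0 = 0, borrow out 0
  col 5: (1 - 0 borrow-in) - 1 → 1 - 1 = 0, borrow out 0
  col 6: (1 - 0 borrow-in) - 0 → 1 - 0 = 1, borrow out 0
  col 7: (0 - 0 borrow-in) - 0 → 0 - 0 = 0, borrow out 0
  col 8: (1 - 0 borrow-in) - 1 → 1 - 1 = 0, borrow out 0
  col 9: (1 - 0 borrow-in) - 0 → 1 - 0 = 1, borrow out 0
Reading bits MSB→LSB: 1001000100
Strip leading zeros: 1001000100
= 1001000100


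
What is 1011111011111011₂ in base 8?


Group into 3-bit groups: 001011111011111011
  001 = 1
  011 = 3
  111 = 7
  011 = 3
  111 = 7
  011 = 3
= 0o137373


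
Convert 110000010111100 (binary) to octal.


Group into 3-bit groups: 110000010111100
  110 = 6
  000 = 0
  010 = 2
  111 = 7
  100 = 4
= 0o60274


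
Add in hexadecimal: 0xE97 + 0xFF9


Align and add column by column (LSB to MSB, each column mod 16 with carry):
  0E97
+ 0FF9
  ----
  col 0: 7(7) + 9(9) + 0 (carry in) = 16 → 0(0), carry out 1
  col 1: 9(9) + F(15) + 1 (carry in) = 25 → 9(9), carry out 1
  col 2: E(14) + F(15) + 1 (carry in) = 30 → E(14), carry out 1
  col 3: 0(0) + 0(0) + 1 (carry in) = 1 → 1(1), carry out 0
Reading digits MSB→LSB: 1E90
Strip leading zeros: 1E90
= 0x1E90


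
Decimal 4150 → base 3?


Divide by 3 repeatedly:
4150 ÷ 3 = 1383 remainder 1
1383 ÷ 3 = 461 remainder 0
461 ÷ 3 = 153 remainder 2
153 ÷ 3 = 51 remainder 0
51 ÷ 3 = 17 remainder 0
17 ÷ 3 = 5 remainder 2
5 ÷ 3 = 1 remainder 2
1 ÷ 3 = 0 remainder 1
Reading remainders bottom-up:
= 12200201


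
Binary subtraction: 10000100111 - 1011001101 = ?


Align and subtract column by column (LSB to MSB, borrowing when needed):
  10000100111
- 01011001101
  -----------
  col 0: (1 - 0 borrow-in) - 1 → 1 - 1 = 0, borrow out 0
  col 1: (1 - 0 borrow-in) - 0 → 1 - 0 = 1, borrow out 0
  col 2: (1 - 0 borrow-in) - 1 → 1 - 1 = 0, borrow out 0
  col 3: (0 - 0 borrow-in) - 1 → borrow from next column: (0+2) - 1 = 1, borrow out 1
  col 4: (0 - 1 borrow-in) - 0 → borrow from next column: (-1+2) - 0 = 1, borrow out 1
  col 5: (1 - 1 borrow-in) - 0 → 0 - 0 = 0, borrow out 0
  col 6: (0 - 0 borrow-in) - 1 → borrow from next column: (0+2) - 1 = 1, borrow out 1
  col 7: (0 - 1 borrow-in) - 1 → borrow from next column: (-1+2) - 1 = 0, borrow out 1
  col 8: (0 - 1 borrow-in) - 0 → borrow from next column: (-1+2) - 0 = 1, borrow out 1
  col 9: (0 - 1 borrow-in) - 1 → borrow from next column: (-1+2) - 1 = 0, borrow out 1
  col 10: (1 - 1 borrow-in) - 0 → 0 - 0 = 0, borrow out 0
Reading bits MSB→LSB: 00101011010
Strip leading zeros: 101011010
= 101011010


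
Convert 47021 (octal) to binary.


Each octal digit → 3 binary bits:
  4 = 100
  7 = 111
  0 = 000
  2 = 010
  1 = 001
Concatenate: 100 111 000 010 001
= 100111000010001


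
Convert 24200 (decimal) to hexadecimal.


Divide by 16 repeatedly:
24200 ÷ 16 = 1512 remainder 8 (8)
1512 ÷ 16 = 94 remainder 8 (8)
94 ÷ 16 = 5 remainder 14 (E)
5 ÷ 16 = 0 remainder 5 (5)
Reading remainders bottom-up:
= 0x5E88


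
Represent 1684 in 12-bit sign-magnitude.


Sign bit: 0 (positive)
Magnitude: 1684 = 11010010100
= 011010010100


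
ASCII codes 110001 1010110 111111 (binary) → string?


Codes (binary): 110001 1010110 111111
Per-code ASCII lookup:
  110001 = 49  (range 48-57: digits, 49 - 48 = 1) → '1'
  1010110 = 86  (range 65-90: uppercase, 86 - 65 = 21) → 'V'
  111111 = 63  (special character) → '?'
= '1V?'


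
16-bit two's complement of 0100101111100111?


Original: 0100101111100111
Step 1 - Invert all bits: 1011010000011000
Step 2 - Add 1: 1011010000011000 + 1
= 1011010000011001 (represents -19431)


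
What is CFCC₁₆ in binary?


Each hex digit → 4 binary bits:
  C = 1100
  F = 1111
  C = 1100
  C = 1100
Concatenate: 1100 1111 1100 1100
= 1100111111001100


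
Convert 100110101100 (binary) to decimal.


Positional values:
Bit 2: 1 × 2^2 = 4
Bit 3: 1 × 2^3 = 8
Bit 5: 1 × 2^5 = 32
Bit 7: 1 × 2^7 = 128
Bit 8: 1 × 2^8 = 256
Bit 11: 1 × 2^11 = 2048
Sum = 4 + 8 + 32 + 128 + 256 + 2048
= 2476


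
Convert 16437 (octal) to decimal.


Positional values:
Position 0: 7 × 8^0 = 7
Position 1: 3 × 8^1 = 24
Position 2: 4 × 8^2 = 256
Position 3: 6 × 8^3 = 3072
Position 4: 1 × 8^4 = 4096
Sum = 7 + 24 + 256 + 3072 + 4096
= 7455


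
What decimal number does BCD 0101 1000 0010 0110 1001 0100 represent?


Each 4-bit group → digit:
  0101 → 5
  1000 → 8
  0010 → 2
  0110 → 6
  1001 → 9
  0100 → 4
= 582694


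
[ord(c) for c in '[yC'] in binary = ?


String: '[yC'  (3 characters)
Per-character ASCII lookup:
  '[': special character: '[' = 91 → 1011011
  'y': lowercase starts at 97: 'y' = 97 + 24 = 121 → 1111001
  'C': uppercase starts at 65: 'C' = 65 + 2 = 67 → 1000011
= 1011011 1111001 1000011


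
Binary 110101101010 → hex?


Group into 4-bit nibbles: 110101101010
  1101 = D
  0110 = 6
  1010 = A
= 0xD6A


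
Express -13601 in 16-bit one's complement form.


Original: 0011010100100001
Invert all bits:
  bit 0: 0 → 1
  bit 1: 0 → 1
  bit 2: 1 → 0
  bit 3: 1 → 0
  bit 4: 0 → 1
  bit 5: 1 → 0
  bit 6: 0 → 1
  bit 7: 1 → 0
  bit 8: 0 → 1
  bit 9: 0 → 1
  bit 10: 1 → 0
  bit 11: 0 → 1
  bit 12: 0 → 1
  bit 13: 0 → 1
  bit 14: 0 → 1
  bit 15: 1 → 0
= 1100101011011110


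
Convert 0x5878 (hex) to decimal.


Positional values:
Position 0: 8 × 16^0 = 8 × 1 = 8
Position 1: 7 × 16^1 = 7 × 16 = 112
Position 2: 8 × 16^2 = 8 × 256 = 2048
Position 3: 5 × 16^3 = 5 × 4096 = 20480
Sum = 8 + 112 + 2048 + 20480
= 22648


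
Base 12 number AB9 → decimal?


Positional values (base 12):
  9 × 12^0 = 9 × 1 = 9
  B × 12^1 = 11 × 12 = 132
  A × 12^2 = 10 × 144 = 1440
Sum = 9 + 132 + 1440
= 1581


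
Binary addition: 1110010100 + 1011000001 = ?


Align and add column by column (LSB to MSB, carry propagating):
  01110010100
+ 01011000001
  -----------
  col 0: 0 + 1 + 0 (carry in) = 1 → bit 1, carry out 0
  col 1: 0 + 0 + 0 (carry in) = 0 → bit 0, carry out 0
  col 2: 1 + 0 + 0 (carry in) = 1 → bit 1, carry out 0
  col 3: 0 + 0 + 0 (carry in) = 0 → bit 0, carry out 0
  col 4: 1 + 0 + 0 (carry in) = 1 → bit 1, carry out 0
  col 5: 0 + 0 + 0 (carry in) = 0 → bit 0, carry out 0
  col 6: 0 + 1 + 0 (carry in) = 1 → bit 1, carry out 0
  col 7: 1 + 1 + 0 (carry in) = 2 → bit 0, carry out 1
  col 8: 1 + 0 + 1 (carry in) = 2 → bit 0, carry out 1
  col 9: 1 + 1 + 1 (carry in) = 3 → bit 1, carry out 1
  col 10: 0 + 0 + 1 (carry in) = 1 → bit 1, carry out 0
Reading bits MSB→LSB: 11001010101
Strip leading zeros: 11001010101
= 11001010101


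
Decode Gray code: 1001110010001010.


Gray code: 1001110010001010
MSB stays the same: 1
Each subsequent bit = prev_binary XOR current_gray:
  B[1] = 1 XOR 0 = 1
  B[2] = 1 XOR 0 = 1
  B[3] = 1 XOR 1 = 0
  B[4] = 0 XOR 1 = 1
  B[5] = 1 XOR 1 = 0
  B[6] = 0 XOR 0 = 0
  B[7] = 0 XOR 0 = 0
  B[8] = 0 XOR 1 = 1
  B[9] = 1 XOR 0 = 1
  B[10] = 1 XOR 0 = 1
  B[11] = 1 XOR 0 = 1
  B[12] = 1 XOR 1 = 0
  B[13] = 0 XOR 0 = 0
  B[14] = 0 XOR 1 = 1
  B[15] = 1 XOR 0 = 1
= 1110100011110011 (59635 decimal)


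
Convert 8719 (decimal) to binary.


Divide by 2 repeatedly:
8719 ÷ 2 = 4359 remainder 1
4359 ÷ 2 = 2179 remainder 1
2179 ÷ 2 = 1089 remainder 1
1089 ÷ 2 = 544 remainder 1
544 ÷ 2 = 272 remainder 0
272 ÷ 2 = 136 remainder 0
136 ÷ 2 = 68 remainder 0
68 ÷ 2 = 34 remainder 0
34 ÷ 2 = 17 remainder 0
17 ÷ 2 = 8 remainder 1
8 ÷ 2 = 4 remainder 0
4 ÷ 2 = 2 remainder 0
2 ÷ 2 = 1 remainder 0
1 ÷ 2 = 0 remainder 1
Reading remainders bottom-up:
= 10001000001111


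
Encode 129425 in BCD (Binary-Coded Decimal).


Each digit → 4-bit binary:
  1 → 0001
  2 → 0010
  9 → 1001
  4 → 0100
  2 → 0010
  5 → 0101
= 0001 0010 1001 0100 0010 0101


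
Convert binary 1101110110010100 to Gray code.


Binary: 1101110110010100
Gray code: G = B XOR (B >> 1)
B >> 1 = 0110111011001010
1101110110010100 XOR 0110111011001010:
  1 XOR 0 = 1
  1 XOR 1 = 0
  0 XOR 1 = 1
  1 XOR 0 = 1
  1 XOR 1 = 0
  1 XOR 1 = 0
  0 XOR 1 = 1
  1 XOR 0 = 1
  1 XOR 1 = 0
  0 XOR 1 = 1
  0 XOR 0 = 0
  1 XOR 0 = 1
  0 XOR 1 = 1
  1 XOR 0 = 1
  0 XOR 1 = 1
  0 XOR 0 = 0
= 1011001101011110


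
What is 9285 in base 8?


Divide by 8 repeatedly:
9285 ÷ 8 = 1160 remainder 5
1160 ÷ 8 = 145 remainder 0
145 ÷ 8 = 18 remainder 1
18 ÷ 8 = 2 remainder 2
2 ÷ 8 = 0 remainder 2
Reading remainders bottom-up:
= 0o22105


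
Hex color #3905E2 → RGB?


Hex: #3905E2
R = 39₁₆ = 57
G = 05₁₆ = 5
B = E2₁₆ = 226
= RGB(57, 5, 226)


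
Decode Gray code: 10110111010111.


Gray code: 10110111010111
MSB stays the same: 1
Each subsequent bit = prev_binary XOR current_gray:
  B[1] = 1 XOR 0 = 1
  B[2] = 1 XOR 1 = 0
  B[3] = 0 XOR 1 = 1
  B[4] = 1 XOR 0 = 1
  B[5] = 1 XOR 1 = 0
  B[6] = 0 XOR 1 = 1
  B[7] = 1 XOR 1 = 0
  B[8] = 0 XOR 0 = 0
  B[9] = 0 XOR 1 = 1
  B[10] = 1 XOR 0 = 1
  B[11] = 1 XOR 1 = 0
  B[12] = 0 XOR 1 = 1
  B[13] = 1 XOR 1 = 0
= 11011010011010 (13978 decimal)


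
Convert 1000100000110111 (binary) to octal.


Group into 3-bit groups: 001000100000110111
  001 = 1
  000 = 0
  100 = 4
  000 = 0
  110 = 6
  111 = 7
= 0o104067


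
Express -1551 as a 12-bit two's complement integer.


Original: 011000001111
Step 1 - Invert all bits: 100111110000
Step 2 - Add 1: 100111110000 + 1
= 100111110001 (represents -1551)


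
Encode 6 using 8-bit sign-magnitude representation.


Sign bit: 0 (positive)
Magnitude: 6 = 0000110
= 00000110


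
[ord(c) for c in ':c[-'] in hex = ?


String: ':c[-'  (4 characters)
Per-character ASCII lookup:
  ':': special character: ':' = 58 → 0x3A
  'c': lowercase starts at 97: 'c' = 97 + 2 = 99 → 0x63
  '[': special character: '[' = 91 → 0x5B
  '-': special character: '-' = 45 → 0x2D
= 0x3A 0x63 0x5B 0x2D


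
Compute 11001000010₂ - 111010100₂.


Align and subtract column by column (LSB to MSB, borrowing when needed):
  11001000010
- 00111010100
  -----------
  col 0: (0 - 0 borrow-in) - 0 → 0 - 0 = 0, borrow out 0
  col 1: (1 - 0 borrow-in) - 0 → 1 - 0 = 1, borrow out 0
  col 2: (0 - 0 borrow-in) - 1 → borrow from next column: (0+2) - 1 = 1, borrow out 1
  col 3: (0 - 1 borrow-in) - 0 → borrow from next column: (-1+2) - 0 = 1, borrow out 1
  col 4: (0 - 1 borrow-in) - 1 → borrow from next column: (-1+2) - 1 = 0, borrow out 1
  col 5: (0 - 1 borrow-in) - 0 → borrow from next column: (-1+2) - 0 = 1, borrow out 1
  col 6: (1 - 1 borrow-in) - 1 → borrow from next column: (0+2) - 1 = 1, borrow out 1
  col 7: (0 - 1 borrow-in) - 1 → borrow from next column: (-1+2) - 1 = 0, borrow out 1
  col 8: (0 - 1 borrow-in) - 1 → borrow from next column: (-1+2) - 1 = 0, borrow out 1
  col 9: (1 - 1 borrow-in) - 0 → 0 - 0 = 0, borrow out 0
  col 10: (1 - 0 borrow-in) - 0 → 1 - 0 = 1, borrow out 0
Reading bits MSB→LSB: 10001101110
Strip leading zeros: 10001101110
= 10001101110


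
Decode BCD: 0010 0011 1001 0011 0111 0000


Each 4-bit group → digit:
  0010 → 2
  0011 → 3
  1001 → 9
  0011 → 3
  0111 → 7
  0000 → 0
= 239370


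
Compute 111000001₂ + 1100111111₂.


Align and add column by column (LSB to MSB, carry propagating):
  00111000001
+ 01100111111
  -----------
  col 0: 1 + 1 + 0 (carry in) = 2 → bit 0, carry out 1
  col 1: 0 + 1 + 1 (carry in) = 2 → bit 0, carry out 1
  col 2: 0 + 1 + 1 (carry in) = 2 → bit 0, carry out 1
  col 3: 0 + 1 + 1 (carry in) = 2 → bit 0, carry out 1
  col 4: 0 + 1 + 1 (carry in) = 2 → bit 0, carry out 1
  col 5: 0 + 1 + 1 (carry in) = 2 → bit 0, carry out 1
  col 6: 1 + 0 + 1 (carry in) = 2 → bit 0, carry out 1
  col 7: 1 + 0 + 1 (carry in) = 2 → bit 0, carry out 1
  col 8: 1 + 1 + 1 (carry in) = 3 → bit 1, carry out 1
  col 9: 0 + 1 + 1 (carry in) = 2 → bit 0, carry out 1
  col 10: 0 + 0 + 1 (carry in) = 1 → bit 1, carry out 0
Reading bits MSB→LSB: 10100000000
Strip leading zeros: 10100000000
= 10100000000


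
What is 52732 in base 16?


Divide by 16 repeatedly:
52732 ÷ 16 = 3295 remainder 12 (C)
3295 ÷ 16 = 205 remainder 15 (F)
205 ÷ 16 = 12 remainder 13 (D)
12 ÷ 16 = 0 remainder 12 (C)
Reading remainders bottom-up:
= 0xCDFC


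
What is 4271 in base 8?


Divide by 8 repeatedly:
4271 ÷ 8 = 533 remainder 7
533 ÷ 8 = 66 remainder 5
66 ÷ 8 = 8 remainder 2
8 ÷ 8 = 1 remainder 0
1 ÷ 8 = 0 remainder 1
Reading remainders bottom-up:
= 0o10257


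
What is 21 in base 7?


Divide by 7 repeatedly:
21 ÷ 7 = 3 remainder 0
3 ÷ 7 = 0 remainder 3
Reading remainders bottom-up:
= 30


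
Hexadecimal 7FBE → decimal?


Positional values:
Position 0: E × 16^0 = 14 × 1 = 14
Position 1: B × 16^1 = 11 × 16 = 176
Position 2: F × 16^2 = 15 × 256 = 3840
Position 3: 7 × 16^3 = 7 × 4096 = 28672
Sum = 14 + 176 + 3840 + 28672
= 32702


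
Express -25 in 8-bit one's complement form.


Original: 00011001
Invert all bits:
  bit 0: 0 → 1
  bit 1: 0 → 1
  bit 2: 0 → 1
  bit 3: 1 → 0
  bit 4: 1 → 0
  bit 5: 0 → 1
  bit 6: 0 → 1
  bit 7: 1 → 0
= 11100110


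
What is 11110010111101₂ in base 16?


Group into 4-bit nibbles: 0011110010111101
  0011 = 3
  1100 = C
  1011 = B
  1101 = D
= 0x3CBD


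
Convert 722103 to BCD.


Each digit → 4-bit binary:
  7 → 0111
  2 → 0010
  2 → 0010
  1 → 0001
  0 → 0000
  3 → 0011
= 0111 0010 0010 0001 0000 0011


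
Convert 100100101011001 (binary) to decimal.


Positional values:
Bit 0: 1 × 2^0 = 1
Bit 3: 1 × 2^3 = 8
Bit 4: 1 × 2^4 = 16
Bit 6: 1 × 2^6 = 64
Bit 8: 1 × 2^8 = 256
Bit 11: 1 × 2^11 = 2048
Bit 14: 1 × 2^14 = 16384
Sum = 1 + 8 + 16 + 64 + 256 + 2048 + 16384
= 18777


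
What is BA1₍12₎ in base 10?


Positional values (base 12):
  1 × 12^0 = 1 × 1 = 1
  A × 12^1 = 10 × 12 = 120
  B × 12^2 = 11 × 144 = 1584
Sum = 1 + 120 + 1584
= 1705


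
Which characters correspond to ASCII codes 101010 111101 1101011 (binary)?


Codes (binary): 101010 111101 1101011
Per-code ASCII lookup:
  101010 = 42  (special character) → '*'
  111101 = 61  (special character) → '='
  1101011 = 107  (range 97-122: lowercase, 107 - 97 = 10) → 'k'
= '*=k'


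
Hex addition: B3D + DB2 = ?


Align and add column by column (LSB to MSB, each column mod 16 with carry):
  0B3D
+ 0DB2
  ----
  col 0: D(13) + 2(2) + 0 (carry in) = 15 → F(15), carry out 0
  col 1: 3(3) + B(11) + 0 (carry in) = 14 → E(14), carry out 0
  col 2: B(11) + D(13) + 0 (carry in) = 24 → 8(8), carry out 1
  col 3: 0(0) + 0(0) + 1 (carry in) = 1 → 1(1), carry out 0
Reading digits MSB→LSB: 18EF
Strip leading zeros: 18EF
= 0x18EF


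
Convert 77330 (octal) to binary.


Each octal digit → 3 binary bits:
  7 = 111
  7 = 111
  3 = 011
  3 = 011
  0 = 000
Concatenate: 111 111 011 011 000
= 111111011011000


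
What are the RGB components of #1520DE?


Hex: #1520DE
R = 15₁₆ = 21
G = 20₁₆ = 32
B = DE₁₆ = 222
= RGB(21, 32, 222)


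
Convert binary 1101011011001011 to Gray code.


Binary: 1101011011001011
Gray code: G = B XOR (B >> 1)
B >> 1 = 0110101101100101
1101011011001011 XOR 0110101101100101:
  1 XOR 0 = 1
  1 XOR 1 = 0
  0 XOR 1 = 1
  1 XOR 0 = 1
  0 XOR 1 = 1
  1 XOR 0 = 1
  1 XOR 1 = 0
  0 XOR 1 = 1
  1 XOR 0 = 1
  1 XOR 1 = 0
  0 XOR 1 = 1
  0 XOR 0 = 0
  1 XOR 0 = 1
  0 XOR 1 = 1
  1 XOR 0 = 1
  1 XOR 1 = 0
= 1011110110101110


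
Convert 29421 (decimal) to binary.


Divide by 2 repeatedly:
29421 ÷ 2 = 14710 remainder 1
14710 ÷ 2 = 7355 remainder 0
7355 ÷ 2 = 3677 remainder 1
3677 ÷ 2 = 1838 remainder 1
1838 ÷ 2 = 919 remainder 0
919 ÷ 2 = 459 remainder 1
459 ÷ 2 = 229 remainder 1
229 ÷ 2 = 114 remainder 1
114 ÷ 2 = 57 remainder 0
57 ÷ 2 = 28 remainder 1
28 ÷ 2 = 14 remainder 0
14 ÷ 2 = 7 remainder 0
7 ÷ 2 = 3 remainder 1
3 ÷ 2 = 1 remainder 1
1 ÷ 2 = 0 remainder 1
Reading remainders bottom-up:
= 111001011101101


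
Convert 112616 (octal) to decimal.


Positional values:
Position 0: 6 × 8^0 = 6
Position 1: 1 × 8^1 = 8
Position 2: 6 × 8^2 = 384
Position 3: 2 × 8^3 = 1024
Position 4: 1 × 8^4 = 4096
Position 5: 1 × 8^5 = 32768
Sum = 6 + 8 + 384 + 1024 + 4096 + 32768
= 38286


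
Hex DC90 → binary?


Each hex digit → 4 binary bits:
  D = 1101
  C = 1100
  9 = 1001
  0 = 0000
Concatenate: 1101 1100 1001 0000
= 1101110010010000


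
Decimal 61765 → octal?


Divide by 8 repeatedly:
61765 ÷ 8 = 7720 remainder 5
7720 ÷ 8 = 965 remainder 0
965 ÷ 8 = 120 remainder 5
120 ÷ 8 = 15 remainder 0
15 ÷ 8 = 1 remainder 7
1 ÷ 8 = 0 remainder 1
Reading remainders bottom-up:
= 0o170505


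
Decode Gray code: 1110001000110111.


Gray code: 1110001000110111
MSB stays the same: 1
Each subsequent bit = prev_binary XOR current_gray:
  B[1] = 1 XOR 1 = 0
  B[2] = 0 XOR 1 = 1
  B[3] = 1 XOR 0 = 1
  B[4] = 1 XOR 0 = 1
  B[5] = 1 XOR 0 = 1
  B[6] = 1 XOR 1 = 0
  B[7] = 0 XOR 0 = 0
  B[8] = 0 XOR 0 = 0
  B[9] = 0 XOR 0 = 0
  B[10] = 0 XOR 1 = 1
  B[11] = 1 XOR 1 = 0
  B[12] = 0 XOR 0 = 0
  B[13] = 0 XOR 1 = 1
  B[14] = 1 XOR 1 = 0
  B[15] = 0 XOR 1 = 1
= 1011110000100101 (48165 decimal)


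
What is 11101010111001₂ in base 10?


Positional values:
Bit 0: 1 × 2^0 = 1
Bit 3: 1 × 2^3 = 8
Bit 4: 1 × 2^4 = 16
Bit 5: 1 × 2^5 = 32
Bit 7: 1 × 2^7 = 128
Bit 9: 1 × 2^9 = 512
Bit 11: 1 × 2^11 = 2048
Bit 12: 1 × 2^12 = 4096
Bit 13: 1 × 2^13 = 8192
Sum = 1 + 8 + 16 + 32 + 128 + 512 + 2048 + 4096 + 8192
= 15033


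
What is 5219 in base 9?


Divide by 9 repeatedly:
5219 ÷ 9 = 579 remainder 8
579 ÷ 9 = 64 remainder 3
64 ÷ 9 = 7 remainder 1
7 ÷ 9 = 0 remainder 7
Reading remainders bottom-up:
= 7138


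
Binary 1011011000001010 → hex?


Group into 4-bit nibbles: 1011011000001010
  1011 = B
  0110 = 6
  0000 = 0
  1010 = A
= 0xB60A


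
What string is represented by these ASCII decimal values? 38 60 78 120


Codes (decimal): 38 60 78 120
Per-code ASCII lookup:
  38  (special character) → '&'
  60  (special character) → '<'
  78  (range 65-90: uppercase, 78 - 65 = 13) → 'N'
  120  (range 97-122: lowercase, 120 - 97 = 23) → 'x'
= '&<Nx'


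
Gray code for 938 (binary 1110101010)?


Binary: 1110101010
Gray code: G = B XOR (B >> 1)
B >> 1 = 0111010101
1110101010 XOR 0111010101:
  1 XOR 0 = 1
  1 XOR 1 = 0
  1 XOR 1 = 0
  0 XOR 1 = 1
  1 XOR 0 = 1
  0 XOR 1 = 1
  1 XOR 0 = 1
  0 XOR 1 = 1
  1 XOR 0 = 1
  0 XOR 1 = 1
= 1001111111


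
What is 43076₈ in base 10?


Positional values:
Position 0: 6 × 8^0 = 6
Position 1: 7 × 8^1 = 56
Position 2: 0 × 8^2 = 0
Position 3: 3 × 8^3 = 1536
Position 4: 4 × 8^4 = 16384
Sum = 6 + 56 + 0 + 1536 + 16384
= 17982


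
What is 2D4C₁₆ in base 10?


Positional values:
Position 0: C × 16^0 = 12 × 1 = 12
Position 1: 4 × 16^1 = 4 × 16 = 64
Position 2: D × 16^2 = 13 × 256 = 3328
Position 3: 2 × 16^3 = 2 × 4096 = 8192
Sum = 12 + 64 + 3328 + 8192
= 11596


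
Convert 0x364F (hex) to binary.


Each hex digit → 4 binary bits:
  3 = 0011
  6 = 0110
  4 = 0100
  F = 1111
Concatenate: 0011 0110 0100 1111
= 0011011001001111


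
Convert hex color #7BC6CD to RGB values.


Hex: #7BC6CD
R = 7B₁₆ = 123
G = C6₁₆ = 198
B = CD₁₆ = 205
= RGB(123, 198, 205)


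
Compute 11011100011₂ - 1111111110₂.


Align and subtract column by column (LSB to MSB, borrowing when needed):
  11011100011
- 01111111110
  -----------
  col 0: (1 - 0 borrow-in) - 0 → 1 - 0 = 1, borrow out 0
  col 1: (1 - 0 borrow-in) - 1 → 1 - 1 = 0, borrow out 0
  col 2: (0 - 0 borrow-in) - 1 → borrow from next column: (0+2) - 1 = 1, borrow out 1
  col 3: (0 - 1 borrow-in) - 1 → borrow from next column: (-1+2) - 1 = 0, borrow out 1
  col 4: (0 - 1 borrow-in) - 1 → borrow from next column: (-1+2) - 1 = 0, borrow out 1
  col 5: (1 - 1 borrow-in) - 1 → borrow from next column: (0+2) - 1 = 1, borrow out 1
  col 6: (1 - 1 borrow-in) - 1 → borrow from next column: (0+2) - 1 = 1, borrow out 1
  col 7: (1 - 1 borrow-in) - 1 → borrow from next column: (0+2) - 1 = 1, borrow out 1
  col 8: (0 - 1 borrow-in) - 1 → borrow from next column: (-1+2) - 1 = 0, borrow out 1
  col 9: (1 - 1 borrow-in) - 1 → borrow from next column: (0+2) - 1 = 1, borrow out 1
  col 10: (1 - 1 borrow-in) - 0 → 0 - 0 = 0, borrow out 0
Reading bits MSB→LSB: 01011100101
Strip leading zeros: 1011100101
= 1011100101


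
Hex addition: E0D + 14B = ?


Align and add column by column (LSB to MSB, each column mod 16 with carry):
  0E0D
+ 014B
  ----
  col 0: D(13) + B(11) + 0 (carry in) = 24 → 8(8), carry out 1
  col 1: 0(0) + 4(4) + 1 (carry in) = 5 → 5(5), carry out 0
  col 2: E(14) + 1(1) + 0 (carry in) = 15 → F(15), carry out 0
  col 3: 0(0) + 0(0) + 0 (carry in) = 0 → 0(0), carry out 0
Reading digits MSB→LSB: 0F58
Strip leading zeros: F58
= 0xF58


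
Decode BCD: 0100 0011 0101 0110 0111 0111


Each 4-bit group → digit:
  0100 → 4
  0011 → 3
  0101 → 5
  0110 → 6
  0111 → 7
  0111 → 7
= 435677


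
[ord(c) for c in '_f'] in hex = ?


String: '_f'  (2 characters)
Per-character ASCII lookup:
  '_': special character: '_' = 95 → 0x5F
  'f': lowercase starts at 97: 'f' = 97 + 5 = 102 → 0x66
= 0x5F 0x66


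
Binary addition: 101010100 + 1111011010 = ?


Align and add column by column (LSB to MSB, carry propagating):
  00101010100
+ 01111011010
  -----------
  col 0: 0 + 0 + 0 (carry in) = 0 → bit 0, carry out 0
  col 1: 0 + 1 + 0 (carry in) = 1 → bit 1, carry out 0
  col 2: 1 + 0 + 0 (carry in) = 1 → bit 1, carry out 0
  col 3: 0 + 1 + 0 (carry in) = 1 → bit 1, carry out 0
  col 4: 1 + 1 + 0 (carry in) = 2 → bit 0, carry out 1
  col 5: 0 + 0 + 1 (carry in) = 1 → bit 1, carry out 0
  col 6: 1 + 1 + 0 (carry in) = 2 → bit 0, carry out 1
  col 7: 0 + 1 + 1 (carry in) = 2 → bit 0, carry out 1
  col 8: 1 + 1 + 1 (carry in) = 3 → bit 1, carry out 1
  col 9: 0 + 1 + 1 (carry in) = 2 → bit 0, carry out 1
  col 10: 0 + 0 + 1 (carry in) = 1 → bit 1, carry out 0
Reading bits MSB→LSB: 10100101110
Strip leading zeros: 10100101110
= 10100101110


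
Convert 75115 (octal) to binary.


Each octal digit → 3 binary bits:
  7 = 111
  5 = 101
  1 = 001
  1 = 001
  5 = 101
Concatenate: 111 101 001 001 101
= 111101001001101


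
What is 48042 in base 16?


Divide by 16 repeatedly:
48042 ÷ 16 = 3002 remainder 10 (A)
3002 ÷ 16 = 187 remainder 10 (A)
187 ÷ 16 = 11 remainder 11 (B)
11 ÷ 16 = 0 remainder 11 (B)
Reading remainders bottom-up:
= 0xBBAA


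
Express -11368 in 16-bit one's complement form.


Original: 0010110001101000
Invert all bits:
  bit 0: 0 → 1
  bit 1: 0 → 1
  bit 2: 1 → 0
  bit 3: 0 → 1
  bit 4: 1 → 0
  bit 5: 1 → 0
  bit 6: 0 → 1
  bit 7: 0 → 1
  bit 8: 0 → 1
  bit 9: 1 → 0
  bit 10: 1 → 0
  bit 11: 0 → 1
  bit 12: 1 → 0
  bit 13: 0 → 1
  bit 14: 0 → 1
  bit 15: 0 → 1
= 1101001110010111


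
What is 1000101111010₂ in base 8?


Group into 3-bit groups: 001000101111010
  001 = 1
  000 = 0
  101 = 5
  111 = 7
  010 = 2
= 0o10572


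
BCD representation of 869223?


Each digit → 4-bit binary:
  8 → 1000
  6 → 0110
  9 → 1001
  2 → 0010
  2 → 0010
  3 → 0011
= 1000 0110 1001 0010 0010 0011


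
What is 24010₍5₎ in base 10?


Positional values (base 5):
  0 × 5^0 = 0 × 1 = 0
  1 × 5^1 = 1 × 5 = 5
  0 × 5^2 = 0 × 25 = 0
  4 × 5^3 = 4 × 125 = 500
  2 × 5^4 = 2 × 625 = 1250
Sum = 0 + 5 + 0 + 500 + 1250
= 1755


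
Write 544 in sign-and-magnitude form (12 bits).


Sign bit: 0 (positive)
Magnitude: 544 = 01000100000
= 001000100000


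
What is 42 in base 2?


Divide by 2 repeatedly:
42 ÷ 2 = 21 remainder 0
21 ÷ 2 = 10 remainder 1
10 ÷ 2 = 5 remainder 0
5 ÷ 2 = 2 remainder 1
2 ÷ 2 = 1 remainder 0
1 ÷ 2 = 0 remainder 1
Reading remainders bottom-up:
= 101010


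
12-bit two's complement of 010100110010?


Original: 010100110010
Step 1 - Invert all bits: 101011001101
Step 2 - Add 1: 101011001101 + 1
= 101011001110 (represents -1330)


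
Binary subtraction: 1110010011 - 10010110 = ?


Align and subtract column by column (LSB to MSB, borrowing when needed):
  1110010011
- 0010010110
  ----------
  col 0: (1 - 0 borrow-in) - 0 → 1 - 0 = 1, borrow out 0
  col 1: (1 - 0 borrow-in) - 1 → 1 - 1 = 0, borrow out 0
  col 2: (0 - 0 borrow-in) - 1 → borrow from next column: (0+2) - 1 = 1, borrow out 1
  col 3: (0 - 1 borrow-in) - 0 → borrow from next column: (-1+2) - 0 = 1, borrow out 1
  col 4: (1 - 1 borrow-in) - 1 → borrow from next column: (0+2) - 1 = 1, borrow out 1
  col 5: (0 - 1 borrow-in) - 0 → borrow from next column: (-1+2) - 0 = 1, borrow out 1
  col 6: (0 - 1 borrow-in) - 0 → borrow from next column: (-1+2) - 0 = 1, borrow out 1
  col 7: (1 - 1 borrow-in) - 1 → borrow from next column: (0+2) - 1 = 1, borrow out 1
  col 8: (1 - 1 borrow-in) - 0 → 0 - 0 = 0, borrow out 0
  col 9: (1 - 0 borrow-in) - 0 → 1 - 0 = 1, borrow out 0
Reading bits MSB→LSB: 1011111101
Strip leading zeros: 1011111101
= 1011111101


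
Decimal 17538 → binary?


Divide by 2 repeatedly:
17538 ÷ 2 = 8769 remainder 0
8769 ÷ 2 = 4384 remainder 1
4384 ÷ 2 = 2192 remainder 0
2192 ÷ 2 = 1096 remainder 0
1096 ÷ 2 = 548 remainder 0
548 ÷ 2 = 274 remainder 0
274 ÷ 2 = 137 remainder 0
137 ÷ 2 = 68 remainder 1
68 ÷ 2 = 34 remainder 0
34 ÷ 2 = 17 remainder 0
17 ÷ 2 = 8 remainder 1
8 ÷ 2 = 4 remainder 0
4 ÷ 2 = 2 remainder 0
2 ÷ 2 = 1 remainder 0
1 ÷ 2 = 0 remainder 1
Reading remainders bottom-up:
= 100010010000010


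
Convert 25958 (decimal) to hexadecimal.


Divide by 16 repeatedly:
25958 ÷ 16 = 1622 remainder 6 (6)
1622 ÷ 16 = 101 remainder 6 (6)
101 ÷ 16 = 6 remainder 5 (5)
6 ÷ 16 = 0 remainder 6 (6)
Reading remainders bottom-up:
= 0x6566


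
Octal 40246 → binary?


Each octal digit → 3 binary bits:
  4 = 100
  0 = 000
  2 = 010
  4 = 100
  6 = 110
Concatenate: 100 000 010 100 110
= 100000010100110


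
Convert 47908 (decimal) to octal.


Divide by 8 repeatedly:
47908 ÷ 8 = 5988 remainder 4
5988 ÷ 8 = 748 remainder 4
748 ÷ 8 = 93 remainder 4
93 ÷ 8 = 11 remainder 5
11 ÷ 8 = 1 remainder 3
1 ÷ 8 = 0 remainder 1
Reading remainders bottom-up:
= 0o135444


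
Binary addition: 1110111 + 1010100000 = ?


Align and add column by column (LSB to MSB, carry propagating):
  00001110111
+ 01010100000
  -----------
  col 0: 1 + 0 + 0 (carry in) = 1 → bit 1, carry out 0
  col 1: 1 + 0 + 0 (carry in) = 1 → bit 1, carry out 0
  col 2: 1 + 0 + 0 (carry in) = 1 → bit 1, carry out 0
  col 3: 0 + 0 + 0 (carry in) = 0 → bit 0, carry out 0
  col 4: 1 + 0 + 0 (carry in) = 1 → bit 1, carry out 0
  col 5: 1 + 1 + 0 (carry in) = 2 → bit 0, carry out 1
  col 6: 1 + 0 + 1 (carry in) = 2 → bit 0, carry out 1
  col 7: 0 + 1 + 1 (carry in) = 2 → bit 0, carry out 1
  col 8: 0 + 0 + 1 (carry in) = 1 → bit 1, carry out 0
  col 9: 0 + 1 + 0 (carry in) = 1 → bit 1, carry out 0
  col 10: 0 + 0 + 0 (carry in) = 0 → bit 0, carry out 0
Reading bits MSB→LSB: 01100010111
Strip leading zeros: 1100010111
= 1100010111


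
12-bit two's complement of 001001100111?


Original: 001001100111
Step 1 - Invert all bits: 110110011000
Step 2 - Add 1: 110110011000 + 1
= 110110011001 (represents -615)


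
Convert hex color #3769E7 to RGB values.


Hex: #3769E7
R = 37₁₆ = 55
G = 69₁₆ = 105
B = E7₁₆ = 231
= RGB(55, 105, 231)


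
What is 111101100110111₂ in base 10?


Positional values:
Bit 0: 1 × 2^0 = 1
Bit 1: 1 × 2^1 = 2
Bit 2: 1 × 2^2 = 4
Bit 4: 1 × 2^4 = 16
Bit 5: 1 × 2^5 = 32
Bit 8: 1 × 2^8 = 256
Bit 9: 1 × 2^9 = 512
Bit 11: 1 × 2^11 = 2048
Bit 12: 1 × 2^12 = 4096
Bit 13: 1 × 2^13 = 8192
Bit 14: 1 × 2^14 = 16384
Sum = 1 + 2 + 4 + 16 + 32 + 256 + 512 + 2048 + 4096 + 8192 + 16384
= 31543


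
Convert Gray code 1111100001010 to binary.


Gray code: 1111100001010
MSB stays the same: 1
Each subsequent bit = prev_binary XOR current_gray:
  B[1] = 1 XOR 1 = 0
  B[2] = 0 XOR 1 = 1
  B[3] = 1 XOR 1 = 0
  B[4] = 0 XOR 1 = 1
  B[5] = 1 XOR 0 = 1
  B[6] = 1 XOR 0 = 1
  B[7] = 1 XOR 0 = 1
  B[8] = 1 XOR 0 = 1
  B[9] = 1 XOR 1 = 0
  B[10] = 0 XOR 0 = 0
  B[11] = 0 XOR 1 = 1
  B[12] = 1 XOR 0 = 1
= 1010111110011 (5619 decimal)


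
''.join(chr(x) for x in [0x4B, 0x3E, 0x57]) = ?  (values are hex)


Codes (hex): 0x4B 0x3E 0x57
Per-code ASCII lookup:
  0x4B = 75  (range 65-90: uppercase, 75 - 65 = 10) → 'K'
  0x3E = 62  (special character) → '>'
  0x57 = 87  (range 65-90: uppercase, 87 - 65 = 22) → 'W'
= 'K>W'


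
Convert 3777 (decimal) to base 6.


Divide by 6 repeatedly:
3777 ÷ 6 = 629 remainder 3
629 ÷ 6 = 104 remainder 5
104 ÷ 6 = 17 remainder 2
17 ÷ 6 = 2 remainder 5
2 ÷ 6 = 0 remainder 2
Reading remainders bottom-up:
= 25253


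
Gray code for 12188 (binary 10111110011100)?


Binary: 10111110011100
Gray code: G = B XOR (B >> 1)
B >> 1 = 01011111001110
10111110011100 XOR 01011111001110:
  1 XOR 0 = 1
  0 XOR 1 = 1
  1 XOR 0 = 1
  1 XOR 1 = 0
  1 XOR 1 = 0
  1 XOR 1 = 0
  1 XOR 1 = 0
  0 XOR 1 = 1
  0 XOR 0 = 0
  1 XOR 0 = 1
  1 XOR 1 = 0
  1 XOR 1 = 0
  0 XOR 1 = 1
  0 XOR 0 = 0
= 11100001010010


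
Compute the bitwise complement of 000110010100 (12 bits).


Original: 000110010100
Invert all bits:
  bit 0: 0 → 1
  bit 1: 0 → 1
  bit 2: 0 → 1
  bit 3: 1 → 0
  bit 4: 1 → 0
  bit 5: 0 → 1
  bit 6: 0 → 1
  bit 7: 1 → 0
  bit 8: 0 → 1
  bit 9: 1 → 0
  bit 10: 0 → 1
  bit 11: 0 → 1
= 111001101011


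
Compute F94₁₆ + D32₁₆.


Align and add column by column (LSB to MSB, each column mod 16 with carry):
  0F94
+ 0D32
  ----
  col 0: 4(4) + 2(2) + 0 (carry in) = 6 → 6(6), carry out 0
  col 1: 9(9) + 3(3) + 0 (carry in) = 12 → C(12), carry out 0
  col 2: F(15) + D(13) + 0 (carry in) = 28 → C(12), carry out 1
  col 3: 0(0) + 0(0) + 1 (carry in) = 1 → 1(1), carry out 0
Reading digits MSB→LSB: 1CC6
Strip leading zeros: 1CC6
= 0x1CC6


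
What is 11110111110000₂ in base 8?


Group into 3-bit groups: 011110111110000
  011 = 3
  110 = 6
  111 = 7
  110 = 6
  000 = 0
= 0o36760


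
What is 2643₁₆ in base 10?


Positional values:
Position 0: 3 × 16^0 = 3 × 1 = 3
Position 1: 4 × 16^1 = 4 × 16 = 64
Position 2: 6 × 16^2 = 6 × 256 = 1536
Position 3: 2 × 16^3 = 2 × 4096 = 8192
Sum = 3 + 64 + 1536 + 8192
= 9795


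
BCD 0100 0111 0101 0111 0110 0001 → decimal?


Each 4-bit group → digit:
  0100 → 4
  0111 → 7
  0101 → 5
  0111 → 7
  0110 → 6
  0001 → 1
= 475761


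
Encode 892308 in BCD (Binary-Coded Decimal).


Each digit → 4-bit binary:
  8 → 1000
  9 → 1001
  2 → 0010
  3 → 0011
  0 → 0000
  8 → 1000
= 1000 1001 0010 0011 0000 1000


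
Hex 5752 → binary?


Each hex digit → 4 binary bits:
  5 = 0101
  7 = 0111
  5 = 0101
  2 = 0010
Concatenate: 0101 0111 0101 0010
= 0101011101010010


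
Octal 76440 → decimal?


Positional values:
Position 0: 0 × 8^0 = 0
Position 1: 4 × 8^1 = 32
Position 2: 4 × 8^2 = 256
Position 3: 6 × 8^3 = 3072
Position 4: 7 × 8^4 = 28672
Sum = 0 + 32 + 256 + 3072 + 28672
= 32032


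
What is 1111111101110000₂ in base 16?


Group into 4-bit nibbles: 1111111101110000
  1111 = F
  1111 = F
  0111 = 7
  0000 = 0
= 0xFF70


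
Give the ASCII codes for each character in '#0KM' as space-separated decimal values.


String: '#0KM'  (4 characters)
Per-character ASCII lookup:
  '#': special character: '#' = 35
  '0': digits start at 48: '0' = 48 + 0 = 48
  'K': uppercase starts at 65: 'K' = 65 + 10 = 75
  'M': uppercase starts at 65: 'M' = 65 + 12 = 77
= 35 48 75 77


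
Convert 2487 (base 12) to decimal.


Positional values (base 12):
  7 × 12^0 = 7 × 1 = 7
  8 × 12^1 = 8 × 12 = 96
  4 × 12^2 = 4 × 144 = 576
  2 × 12^3 = 2 × 1728 = 3456
Sum = 7 + 96 + 576 + 3456
= 4135


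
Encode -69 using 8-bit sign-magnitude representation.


Sign bit: 1 (negative)
Magnitude: 69 = 1000101
= 11000101


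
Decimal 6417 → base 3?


Divide by 3 repeatedly:
6417 ÷ 3 = 2139 remainder 0
2139 ÷ 3 = 713 remainder 0
713 ÷ 3 = 237 remainder 2
237 ÷ 3 = 79 remainder 0
79 ÷ 3 = 26 remainder 1
26 ÷ 3 = 8 remainder 2
8 ÷ 3 = 2 remainder 2
2 ÷ 3 = 0 remainder 2
Reading remainders bottom-up:
= 22210200


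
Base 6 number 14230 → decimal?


Positional values (base 6):
  0 × 6^0 = 0 × 1 = 0
  3 × 6^1 = 3 × 6 = 18
  2 × 6^2 = 2 × 36 = 72
  4 × 6^3 = 4 × 216 = 864
  1 × 6^4 = 1 × 1296 = 1296
Sum = 0 + 18 + 72 + 864 + 1296
= 2250


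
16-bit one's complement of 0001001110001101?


Original: 0001001110001101
Invert all bits:
  bit 0: 0 → 1
  bit 1: 0 → 1
  bit 2: 0 → 1
  bit 3: 1 → 0
  bit 4: 0 → 1
  bit 5: 0 → 1
  bit 6: 1 → 0
  bit 7: 1 → 0
  bit 8: 1 → 0
  bit 9: 0 → 1
  bit 10: 0 → 1
  bit 11: 0 → 1
  bit 12: 1 → 0
  bit 13: 1 → 0
  bit 14: 0 → 1
  bit 15: 1 → 0
= 1110110001110010


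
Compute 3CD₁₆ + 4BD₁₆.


Align and add column by column (LSB to MSB, each column mod 16 with carry):
  03CD
+ 04BD
  ----
  col 0: D(13) + D(13) + 0 (carry in) = 26 → A(10), carry out 1
  col 1: C(12) + B(11) + 1 (carry in) = 24 → 8(8), carry out 1
  col 2: 3(3) + 4(4) + 1 (carry in) = 8 → 8(8), carry out 0
  col 3: 0(0) + 0(0) + 0 (carry in) = 0 → 0(0), carry out 0
Reading digits MSB→LSB: 088A
Strip leading zeros: 88A
= 0x88A


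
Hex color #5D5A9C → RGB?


Hex: #5D5A9C
R = 5D₁₆ = 93
G = 5A₁₆ = 90
B = 9C₁₆ = 156
= RGB(93, 90, 156)


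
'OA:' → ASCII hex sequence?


String: 'OA:'  (3 characters)
Per-character ASCII lookup:
  'O': uppercase starts at 65: 'O' = 65 + 14 = 79 → 0x4F
  'A': uppercase starts at 65: 'A' = 65 + 0 = 65 → 0x41
  ':': special character: ':' = 58 → 0x3A
= 0x4F 0x41 0x3A


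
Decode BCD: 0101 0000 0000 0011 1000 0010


Each 4-bit group → digit:
  0101 → 5
  0000 → 0
  0000 → 0
  0011 → 3
  1000 → 8
  0010 → 2
= 500382


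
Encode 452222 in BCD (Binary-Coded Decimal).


Each digit → 4-bit binary:
  4 → 0100
  5 → 0101
  2 → 0010
  2 → 0010
  2 → 0010
  2 → 0010
= 0100 0101 0010 0010 0010 0010


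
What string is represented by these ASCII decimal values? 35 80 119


Codes (decimal): 35 80 119
Per-code ASCII lookup:
  35  (special character) → '#'
  80  (range 65-90: uppercase, 80 - 65 = 15) → 'P'
  119  (range 97-122: lowercase, 119 - 97 = 22) → 'w'
= '#Pw'


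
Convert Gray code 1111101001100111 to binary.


Gray code: 1111101001100111
MSB stays the same: 1
Each subsequent bit = prev_binary XOR current_gray:
  B[1] = 1 XOR 1 = 0
  B[2] = 0 XOR 1 = 1
  B[3] = 1 XOR 1 = 0
  B[4] = 0 XOR 1 = 1
  B[5] = 1 XOR 0 = 1
  B[6] = 1 XOR 1 = 0
  B[7] = 0 XOR 0 = 0
  B[8] = 0 XOR 0 = 0
  B[9] = 0 XOR 1 = 1
  B[10] = 1 XOR 1 = 0
  B[11] = 0 XOR 0 = 0
  B[12] = 0 XOR 0 = 0
  B[13] = 0 XOR 1 = 1
  B[14] = 1 XOR 1 = 0
  B[15] = 0 XOR 1 = 1
= 1010110001000101 (44101 decimal)


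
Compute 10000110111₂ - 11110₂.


Align and subtract column by column (LSB to MSB, borrowing when needed):
  10000110111
- 00000011110
  -----------
  col 0: (1 - 0 borrow-in) - 0 → 1 - 0 = 1, borrow out 0
  col 1: (1 - 0 borrow-in) - 1 → 1 - 1 = 0, borrow out 0
  col 2: (1 - 0 borrow-in) - 1 → 1 - 1 = 0, borrow out 0
  col 3: (0 - 0 borrow-in) - 1 → borrow from next column: (0+2) - 1 = 1, borrow out 1
  col 4: (1 - 1 borrow-in) - 1 → borrow from next column: (0+2) - 1 = 1, borrow out 1
  col 5: (1 - 1 borrow-in) - 0 → 0 - 0 = 0, borrow out 0
  col 6: (0 - 0 borrow-in) - 0 → 0 - 0 = 0, borrow out 0
  col 7: (0 - 0 borrow-in) - 0 → 0 - 0 = 0, borrow out 0
  col 8: (0 - 0 borrow-in) - 0 → 0 - 0 = 0, borrow out 0
  col 9: (0 - 0 borrow-in) - 0 → 0 - 0 = 0, borrow out 0
  col 10: (1 - 0 borrow-in) - 0 → 1 - 0 = 1, borrow out 0
Reading bits MSB→LSB: 10000011001
Strip leading zeros: 10000011001
= 10000011001


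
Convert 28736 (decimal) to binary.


Divide by 2 repeatedly:
28736 ÷ 2 = 14368 remainder 0
14368 ÷ 2 = 7184 remainder 0
7184 ÷ 2 = 3592 remainder 0
3592 ÷ 2 = 1796 remainder 0
1796 ÷ 2 = 898 remainder 0
898 ÷ 2 = 449 remainder 0
449 ÷ 2 = 224 remainder 1
224 ÷ 2 = 112 remainder 0
112 ÷ 2 = 56 remainder 0
56 ÷ 2 = 28 remainder 0
28 ÷ 2 = 14 remainder 0
14 ÷ 2 = 7 remainder 0
7 ÷ 2 = 3 remainder 1
3 ÷ 2 = 1 remainder 1
1 ÷ 2 = 0 remainder 1
Reading remainders bottom-up:
= 111000001000000


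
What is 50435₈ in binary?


Each octal digit → 3 binary bits:
  5 = 101
  0 = 000
  4 = 100
  3 = 011
  5 = 101
Concatenate: 101 000 100 011 101
= 101000100011101


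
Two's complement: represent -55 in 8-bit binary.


Original: 00110111
Step 1 - Invert all bits: 11001000
Step 2 - Add 1: 11001000 + 1
= 11001001 (represents -55)


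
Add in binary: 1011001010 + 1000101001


Align and add column by column (LSB to MSB, carry propagating):
  01011001010
+ 01000101001
  -----------
  col 0: 0 + 1 + 0 (carry in) = 1 → bit 1, carry out 0
  col 1: 1 + 0 + 0 (carry in) = 1 → bit 1, carry out 0
  col 2: 0 + 0 + 0 (carry in) = 0 → bit 0, carry out 0
  col 3: 1 + 1 + 0 (carry in) = 2 → bit 0, carry out 1
  col 4: 0 + 0 + 1 (carry in) = 1 → bit 1, carry out 0
  col 5: 0 + 1 + 0 (carry in) = 1 → bit 1, carry out 0
  col 6: 1 + 0 + 0 (carry in) = 1 → bit 1, carry out 0
  col 7: 1 + 0 + 0 (carry in) = 1 → bit 1, carry out 0
  col 8: 0 + 0 + 0 (carry in) = 0 → bit 0, carry out 0
  col 9: 1 + 1 + 0 (carry in) = 2 → bit 0, carry out 1
  col 10: 0 + 0 + 1 (carry in) = 1 → bit 1, carry out 0
Reading bits MSB→LSB: 10011110011
Strip leading zeros: 10011110011
= 10011110011
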